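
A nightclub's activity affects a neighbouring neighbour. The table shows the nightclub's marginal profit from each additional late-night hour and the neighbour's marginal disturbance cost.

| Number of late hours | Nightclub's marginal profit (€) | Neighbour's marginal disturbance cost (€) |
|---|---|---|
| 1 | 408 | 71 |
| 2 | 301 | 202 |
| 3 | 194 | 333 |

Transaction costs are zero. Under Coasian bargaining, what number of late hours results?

2

Bargaining reaches the level where marginal profit last exceeds marginal disturbance cost.
That holds through level 2 (301 ≥ 202) but not at 3 (194 < 333).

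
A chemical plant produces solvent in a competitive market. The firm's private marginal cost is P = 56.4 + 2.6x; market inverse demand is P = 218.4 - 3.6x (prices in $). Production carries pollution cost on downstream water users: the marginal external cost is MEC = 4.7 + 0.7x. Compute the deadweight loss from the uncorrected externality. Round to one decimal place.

DWL = $38.3

Market equilibrium (private): 56.4 + 2.6x = 218.4 - 3.6x → x_m = 26.1290.
Social marginal cost = private MC + MEC = 61.1 + 3.3x.
Set SMC = demand: 61.1 + 3.3x = 218.4 - 3.6x → x* = 22.7971.
Between x* and x_m the wedge SMC − demand runs linearly from 0 to MEC(x_m), so the loss is a triangle.
DWL = ½ × 3.3319 × 22.9903 = 38.3007.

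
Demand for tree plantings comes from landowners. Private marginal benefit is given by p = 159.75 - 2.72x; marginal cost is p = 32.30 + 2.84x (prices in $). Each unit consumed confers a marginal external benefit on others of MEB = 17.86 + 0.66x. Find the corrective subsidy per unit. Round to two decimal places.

subsidy = $37.43 per unit

Social marginal benefit = demand + MEB = 177.61 - 2.06x.
Set SMB = MC: 177.61 - 2.06x = 32.30 + 2.84x → x* = 29.6551.
The Pigouvian subsidy equals MEB at x*: 17.86 + 0.66×29.6551 = 37.4324.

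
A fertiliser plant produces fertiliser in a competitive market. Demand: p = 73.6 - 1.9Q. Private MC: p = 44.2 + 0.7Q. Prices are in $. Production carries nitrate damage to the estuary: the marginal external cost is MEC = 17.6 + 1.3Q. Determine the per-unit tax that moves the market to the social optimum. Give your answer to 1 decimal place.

Social marginal cost = private MC + MEC = 61.8 + 2.0Q.
Set SMC = demand: 61.8 + 2.0Q = 73.6 - 1.9Q → Q* = 3.0256.
The Pigouvian tax equals MEC at Q*: 17.6 + 1.3×3.0256 = 21.5333.

tax = $21.5 per unit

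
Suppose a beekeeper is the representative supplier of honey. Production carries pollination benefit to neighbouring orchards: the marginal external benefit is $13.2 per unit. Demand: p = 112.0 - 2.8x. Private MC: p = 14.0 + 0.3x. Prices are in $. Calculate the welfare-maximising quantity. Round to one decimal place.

Social marginal cost = private MC − MEB = 0.8 + 0.3x.
Set SMC = demand: 0.8 + 0.3x = 112.0 - 2.8x → x* = 35.8710.

x* = 35.9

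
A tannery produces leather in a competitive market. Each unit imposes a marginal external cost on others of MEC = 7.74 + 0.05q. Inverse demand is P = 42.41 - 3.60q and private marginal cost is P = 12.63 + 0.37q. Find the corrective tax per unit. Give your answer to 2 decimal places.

tax = 8.01 per unit

Social marginal cost = private MC + MEC = 20.37 + 0.42q.
Set SMC = demand: 20.37 + 0.42q = 42.41 - 3.60q → q* = 5.4826.
The Pigouvian tax equals MEC at q*: 7.74 + 0.05×5.4826 = 8.0141.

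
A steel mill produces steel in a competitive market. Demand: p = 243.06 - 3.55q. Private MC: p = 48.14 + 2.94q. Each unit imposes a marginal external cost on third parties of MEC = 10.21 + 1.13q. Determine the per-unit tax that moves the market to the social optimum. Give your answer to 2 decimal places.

Social marginal cost = private MC + MEC = 58.35 + 4.07q.
Set SMC = demand: 58.35 + 4.07q = 243.06 - 3.55q → q* = 24.2402.
The Pigouvian tax equals MEC at q*: 10.21 + 1.13×24.2402 = 37.6014.

tax = 37.60 per unit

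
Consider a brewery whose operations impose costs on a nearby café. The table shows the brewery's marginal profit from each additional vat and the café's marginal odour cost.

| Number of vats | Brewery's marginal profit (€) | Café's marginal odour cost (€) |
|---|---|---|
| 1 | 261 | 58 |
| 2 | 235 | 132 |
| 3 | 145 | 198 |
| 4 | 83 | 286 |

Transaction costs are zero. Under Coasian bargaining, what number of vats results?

2

Bargaining reaches the level where marginal profit last exceeds marginal odour cost.
That holds through level 2 (235 ≥ 132) but not at 3 (145 < 198).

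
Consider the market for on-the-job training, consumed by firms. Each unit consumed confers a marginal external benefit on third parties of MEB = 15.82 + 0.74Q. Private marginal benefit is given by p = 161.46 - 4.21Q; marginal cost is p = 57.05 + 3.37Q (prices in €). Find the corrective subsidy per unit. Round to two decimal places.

Social marginal benefit = demand + MEB = 177.28 - 3.47Q.
Set SMB = MC: 177.28 - 3.47Q = 57.05 + 3.37Q → Q* = 17.5775.
The Pigouvian subsidy equals MEB at Q*: 15.82 + 0.74×17.5775 = 28.8274.

subsidy = €28.83 per unit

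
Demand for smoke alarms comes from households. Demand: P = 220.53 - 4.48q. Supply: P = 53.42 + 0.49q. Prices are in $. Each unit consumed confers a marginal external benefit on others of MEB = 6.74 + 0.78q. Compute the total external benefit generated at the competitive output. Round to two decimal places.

$667.54

Market equilibrium (private): 53.42 + 0.49q = 220.53 - 4.48q → q_m = 33.6237.
Total external benefit = ∫₀^{q_m} (6.74 + 0.78q) dq = 6.74×33.6237 + ½×0.78×33.6237² = 667.5395.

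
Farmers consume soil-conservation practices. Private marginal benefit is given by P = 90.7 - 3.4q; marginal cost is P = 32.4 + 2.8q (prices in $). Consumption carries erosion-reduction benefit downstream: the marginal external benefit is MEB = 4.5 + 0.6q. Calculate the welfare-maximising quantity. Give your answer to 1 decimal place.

Social marginal benefit = demand + MEB = 95.2 - 2.8q.
Set SMB = MC: 95.2 - 2.8q = 32.4 + 2.8q → q* = 11.2143.

q* = 11.2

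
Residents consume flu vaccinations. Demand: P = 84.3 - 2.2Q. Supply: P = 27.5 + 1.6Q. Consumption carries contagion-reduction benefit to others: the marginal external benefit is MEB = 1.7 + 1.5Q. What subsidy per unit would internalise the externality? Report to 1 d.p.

subsidy = 39.9 per unit

Social marginal benefit = demand + MEB = 86.0 - 0.7Q.
Set SMB = MC: 86.0 - 0.7Q = 27.5 + 1.6Q → Q* = 25.4348.
The Pigouvian subsidy equals MEB at Q*: 1.7 + 1.5×25.4348 = 39.8522.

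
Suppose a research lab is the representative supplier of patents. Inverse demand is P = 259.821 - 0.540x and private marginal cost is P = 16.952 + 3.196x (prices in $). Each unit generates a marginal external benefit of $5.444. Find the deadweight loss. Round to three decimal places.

DWL = $3.966

Market equilibrium (private): 16.952 + 3.196x = 259.821 - 0.540x → x_m = 65.0078.
Social marginal cost = private MC − MEB = 11.508 + 3.196x.
Set SMC = demand: 11.508 + 3.196x = 259.821 - 0.540x → x* = 66.4649.
The loss is the area between SMC and demand from x* to x_m; with linear curves that's a triangle of height MEB(x_m).
DWL = ½ × 1.4571 × 5.4440 = 3.9662.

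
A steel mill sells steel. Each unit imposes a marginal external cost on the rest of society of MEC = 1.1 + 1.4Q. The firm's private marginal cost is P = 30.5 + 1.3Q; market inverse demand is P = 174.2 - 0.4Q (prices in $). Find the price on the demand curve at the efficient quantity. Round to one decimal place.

Social marginal cost = private MC + MEC = 31.6 + 2.7Q.
Set SMC = demand: 31.6 + 2.7Q = 174.2 - 0.4Q → Q* = 46.0000.
Consumer price on the demand curve at Q*: 174.2 − 0.4×46.0000 = 155.8000.

P = $155.8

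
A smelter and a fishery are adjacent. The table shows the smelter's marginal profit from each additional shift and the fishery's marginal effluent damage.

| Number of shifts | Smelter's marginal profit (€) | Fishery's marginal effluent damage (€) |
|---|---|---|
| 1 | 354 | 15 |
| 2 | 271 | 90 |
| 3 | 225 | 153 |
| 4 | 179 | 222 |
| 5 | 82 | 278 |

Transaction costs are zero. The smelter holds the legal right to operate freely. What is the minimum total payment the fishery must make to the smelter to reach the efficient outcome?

Left alone the smelter would choose level 5 (marginal profit stays positive).
Efficient level: k* = 3 (marginal profit ≥ marginal effluent damage through 3).
The fishery must at least cover the smelter's forgone profit from cutting 5→3: 179 + 82 = 261.

€261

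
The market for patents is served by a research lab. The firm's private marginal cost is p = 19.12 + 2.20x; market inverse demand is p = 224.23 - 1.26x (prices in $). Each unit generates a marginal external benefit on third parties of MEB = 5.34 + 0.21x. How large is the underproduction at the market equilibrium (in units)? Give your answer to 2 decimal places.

Market equilibrium (private): 19.12 + 2.20x = 224.23 - 1.26x → x_m = 59.2803.
Social marginal cost = private MC − MEB = 13.78 + 1.99x.
Set SMC = demand: 13.78 + 1.99x = 224.23 - 1.26x → x* = 64.7538.
Gap = |59.2803 − 64.7538| = 5.4735.

5.47 units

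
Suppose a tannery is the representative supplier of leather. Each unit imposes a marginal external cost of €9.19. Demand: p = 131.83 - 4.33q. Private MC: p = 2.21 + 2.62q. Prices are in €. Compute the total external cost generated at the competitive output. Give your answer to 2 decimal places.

€171.40

Market equilibrium (private): 2.21 + 2.62q = 131.83 - 4.33q → q_m = 18.6504.
Total external cost = MEC × q_m = 9.19 × 18.6504 = 171.3972.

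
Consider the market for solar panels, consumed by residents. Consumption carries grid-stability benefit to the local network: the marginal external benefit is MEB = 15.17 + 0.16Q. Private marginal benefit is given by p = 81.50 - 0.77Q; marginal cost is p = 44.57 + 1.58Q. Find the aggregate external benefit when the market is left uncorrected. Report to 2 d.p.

Market equilibrium (private): 44.57 + 1.58Q = 81.50 - 0.77Q → Q_m = 15.7149.
Total external benefit = ∫₀^{Q_m} (15.17 + 0.16Q) dQ = 15.17×15.7149 + ½×0.16×15.7149² = 258.1517.

258.15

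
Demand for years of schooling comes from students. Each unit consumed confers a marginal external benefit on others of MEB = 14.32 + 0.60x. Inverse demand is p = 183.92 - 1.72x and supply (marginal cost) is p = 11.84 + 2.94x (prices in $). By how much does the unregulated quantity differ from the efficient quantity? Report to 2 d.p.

Market equilibrium (private): 11.84 + 2.94x = 183.92 - 1.72x → x_m = 36.9270.
Social marginal benefit = demand + MEB = 198.24 - 1.12x.
Set SMB = MC: 198.24 - 1.12x = 11.84 + 2.94x → x* = 45.9113.
Gap = |36.9270 − 45.9113| = 8.9843.

8.98 units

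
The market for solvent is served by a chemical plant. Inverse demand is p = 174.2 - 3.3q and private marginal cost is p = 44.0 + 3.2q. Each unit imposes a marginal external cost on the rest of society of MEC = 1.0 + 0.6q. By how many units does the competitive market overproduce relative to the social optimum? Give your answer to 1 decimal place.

Market equilibrium (private): 44.0 + 3.2q = 174.2 - 3.3q → q_m = 20.0308.
Social marginal cost = private MC + MEC = 45.0 + 3.8q.
Set SMC = demand: 45.0 + 3.8q = 174.2 - 3.3q → q* = 18.1972.
Gap = |20.0308 − 18.1972| = 1.8336.

1.8 units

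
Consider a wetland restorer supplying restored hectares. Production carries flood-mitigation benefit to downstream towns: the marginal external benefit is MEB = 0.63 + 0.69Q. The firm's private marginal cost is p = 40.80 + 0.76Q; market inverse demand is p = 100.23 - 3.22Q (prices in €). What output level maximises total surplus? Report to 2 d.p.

Q* = 18.26

Social marginal cost = private MC − MEB = 40.17 + 0.07Q.
Set SMC = demand: 40.17 + 0.07Q = 100.23 - 3.22Q → Q* = 18.2553.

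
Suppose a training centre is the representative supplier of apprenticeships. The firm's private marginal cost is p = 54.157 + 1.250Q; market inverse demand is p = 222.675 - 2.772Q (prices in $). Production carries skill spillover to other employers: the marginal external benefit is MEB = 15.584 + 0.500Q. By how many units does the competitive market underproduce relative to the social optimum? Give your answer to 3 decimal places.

10.373 units

Market equilibrium (private): 54.157 + 1.250Q = 222.675 - 2.772Q → Q_m = 41.8991.
Social marginal cost = private MC − MEB = 38.573 + 0.750Q.
Set SMC = demand: 38.573 + 0.750Q = 222.675 - 2.772Q → Q* = 52.2720.
Gap = |41.8991 − 52.2720| = 10.3729.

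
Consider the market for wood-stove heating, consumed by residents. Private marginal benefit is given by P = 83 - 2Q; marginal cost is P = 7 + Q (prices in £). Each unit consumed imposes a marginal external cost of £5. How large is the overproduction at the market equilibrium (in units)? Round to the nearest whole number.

Market equilibrium (private): 7 + Q = 83 - 2Q → Q_m = 25.3333.
Social marginal benefit = demand − MEC = 78 - 2Q.
Set SMB = MC: 78 - 2Q = 7 + Q → Q* = 23.6667.
Gap = |25.3333 − 23.6667| = 1.6666.

2 units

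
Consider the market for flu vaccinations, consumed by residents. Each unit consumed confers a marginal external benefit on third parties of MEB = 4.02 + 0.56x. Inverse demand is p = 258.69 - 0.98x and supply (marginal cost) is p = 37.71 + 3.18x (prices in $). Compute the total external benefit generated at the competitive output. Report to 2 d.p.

Market equilibrium (private): 37.71 + 3.18x = 258.69 - 0.98x → x_m = 53.1202.
Total external benefit = ∫₀^{x_m} (4.02 + 0.56x) dx = 4.02×53.1202 + ½×0.56×53.1202² = 1003.6348.

$1003.63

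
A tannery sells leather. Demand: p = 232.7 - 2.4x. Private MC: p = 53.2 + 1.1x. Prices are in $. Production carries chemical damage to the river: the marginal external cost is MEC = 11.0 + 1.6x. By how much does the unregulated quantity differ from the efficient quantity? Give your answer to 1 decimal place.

18.2 units

Market equilibrium (private): 53.2 + 1.1x = 232.7 - 2.4x → x_m = 51.2857.
Social marginal cost = private MC + MEC = 64.2 + 2.7x.
Set SMC = demand: 64.2 + 2.7x = 232.7 - 2.4x → x* = 33.0392.
Gap = |51.2857 − 33.0392| = 18.2465.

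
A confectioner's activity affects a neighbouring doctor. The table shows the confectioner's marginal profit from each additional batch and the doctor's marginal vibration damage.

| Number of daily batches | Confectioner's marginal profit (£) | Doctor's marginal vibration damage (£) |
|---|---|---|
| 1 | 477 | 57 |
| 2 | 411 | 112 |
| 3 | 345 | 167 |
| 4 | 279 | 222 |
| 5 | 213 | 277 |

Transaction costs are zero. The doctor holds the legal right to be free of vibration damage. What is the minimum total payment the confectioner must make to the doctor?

£558

Efficient level: marginal profit ≥ marginal vibration damage through level 4, so k* = 4.
With the doctor holding the right, the confectioner must at least compensate total damage at k*: 57 + 112 + 167 + 222 = 558.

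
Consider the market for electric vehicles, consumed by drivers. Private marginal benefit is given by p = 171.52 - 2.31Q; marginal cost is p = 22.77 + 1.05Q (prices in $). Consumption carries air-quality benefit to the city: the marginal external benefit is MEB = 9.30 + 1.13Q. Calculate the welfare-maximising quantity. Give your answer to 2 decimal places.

Social marginal benefit = demand + MEB = 180.82 - 1.18Q.
Set SMB = MC: 180.82 - 1.18Q = 22.77 + 1.05Q → Q* = 70.8744.

Q* = 70.87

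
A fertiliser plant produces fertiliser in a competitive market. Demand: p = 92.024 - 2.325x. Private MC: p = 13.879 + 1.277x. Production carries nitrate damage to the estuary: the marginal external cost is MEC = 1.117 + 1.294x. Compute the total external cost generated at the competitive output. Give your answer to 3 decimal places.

328.756

Market equilibrium (private): 13.879 + 1.277x = 92.024 - 2.325x → x_m = 21.6949.
Total external cost = ∫₀^{x_m} (1.117 + 1.294x) dx = 1.117×21.6949 + ½×1.294×21.6949² = 328.7558.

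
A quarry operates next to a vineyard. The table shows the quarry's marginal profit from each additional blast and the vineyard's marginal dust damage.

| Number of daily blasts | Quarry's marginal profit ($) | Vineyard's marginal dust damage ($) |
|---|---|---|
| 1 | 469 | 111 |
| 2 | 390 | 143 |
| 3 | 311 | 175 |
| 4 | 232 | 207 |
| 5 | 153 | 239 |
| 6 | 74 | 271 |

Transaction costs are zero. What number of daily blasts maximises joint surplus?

4

Bargaining reaches the level where marginal profit last exceeds marginal dust damage.
That holds through level 4 (232 ≥ 207) but not at 5 (153 < 239).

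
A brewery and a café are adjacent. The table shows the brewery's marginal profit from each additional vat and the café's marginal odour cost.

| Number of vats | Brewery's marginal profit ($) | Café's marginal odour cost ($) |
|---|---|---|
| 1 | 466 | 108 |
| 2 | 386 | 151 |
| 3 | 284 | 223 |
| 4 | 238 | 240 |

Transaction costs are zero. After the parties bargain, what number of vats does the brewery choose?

3

Bargaining reaches the level where marginal profit last exceeds marginal odour cost.
That holds through level 3 (284 ≥ 223) but not at 4 (238 < 240).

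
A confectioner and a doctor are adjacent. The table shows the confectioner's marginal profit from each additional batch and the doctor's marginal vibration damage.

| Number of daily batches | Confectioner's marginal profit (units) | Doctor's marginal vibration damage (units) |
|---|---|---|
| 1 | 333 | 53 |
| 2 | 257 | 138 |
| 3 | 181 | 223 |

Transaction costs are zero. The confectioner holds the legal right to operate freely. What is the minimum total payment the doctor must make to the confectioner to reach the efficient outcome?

181

Left alone the confectioner would choose level 3 (marginal profit stays positive).
Efficient level: k* = 2 (marginal profit ≥ marginal vibration damage through 2).
The doctor must at least cover the confectioner's forgone profit from cutting 3→2: 181 = 181.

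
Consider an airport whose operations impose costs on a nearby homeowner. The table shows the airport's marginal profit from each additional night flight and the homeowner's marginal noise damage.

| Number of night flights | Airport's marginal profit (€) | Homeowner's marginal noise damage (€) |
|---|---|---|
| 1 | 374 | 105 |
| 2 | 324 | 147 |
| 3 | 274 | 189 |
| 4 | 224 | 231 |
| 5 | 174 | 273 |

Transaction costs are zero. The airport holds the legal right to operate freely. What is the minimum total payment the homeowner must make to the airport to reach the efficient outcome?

€398

Left alone the airport would choose level 5 (marginal profit stays positive).
Efficient level: k* = 3 (marginal profit ≥ marginal noise damage through 3).
The homeowner must at least cover the airport's forgone profit from cutting 5→3: 224 + 174 = 398.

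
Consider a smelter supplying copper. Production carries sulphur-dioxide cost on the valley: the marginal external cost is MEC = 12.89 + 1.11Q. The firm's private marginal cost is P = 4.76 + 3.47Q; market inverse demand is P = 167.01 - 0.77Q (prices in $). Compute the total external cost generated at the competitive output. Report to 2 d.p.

$1305.96

Market equilibrium (private): 4.76 + 3.47Q = 167.01 - 0.77Q → Q_m = 38.2665.
Total external cost = ∫₀^{Q_m} (12.89 + 1.11Q) dQ = 12.89×38.2665 + ½×1.11×38.2665² = 1305.9556.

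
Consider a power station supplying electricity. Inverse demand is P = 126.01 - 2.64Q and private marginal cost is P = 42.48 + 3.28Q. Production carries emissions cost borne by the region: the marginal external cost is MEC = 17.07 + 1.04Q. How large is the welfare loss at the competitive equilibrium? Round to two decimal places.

DWL = 72.39

Market equilibrium (private): 42.48 + 3.28Q = 126.01 - 2.64Q → Q_m = 14.1098.
Social marginal cost = private MC + MEC = 59.55 + 4.32Q.
Set SMC = demand: 59.55 + 4.32Q = 126.01 - 2.64Q → Q* = 9.5489.
The loss is the area between SMC and demand from Q* to Q_m; with linear curves that's a triangle of height MEC(Q_m).
DWL = ½ × 4.5609 × 31.7442 = 72.3911.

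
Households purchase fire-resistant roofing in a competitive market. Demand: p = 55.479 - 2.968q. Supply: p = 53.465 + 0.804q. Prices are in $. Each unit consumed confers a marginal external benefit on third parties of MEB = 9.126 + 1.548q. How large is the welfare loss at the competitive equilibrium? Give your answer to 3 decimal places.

DWL = $22.269

Market equilibrium (private): 53.465 + 0.804q = 55.479 - 2.968q → q_m = 0.5339.
Social marginal benefit = demand + MEB = 64.605 - 1.420q.
Set SMB = MC: 64.605 - 1.420q = 53.465 + 0.804q → q* = 5.0090.
Height of the DWL triangle at q_m is SMB(q_m) − MC(q_m) = MEB(q_m) = 9.9525.
DWL = ½ × 4.4751 × 9.9525 = 22.2692.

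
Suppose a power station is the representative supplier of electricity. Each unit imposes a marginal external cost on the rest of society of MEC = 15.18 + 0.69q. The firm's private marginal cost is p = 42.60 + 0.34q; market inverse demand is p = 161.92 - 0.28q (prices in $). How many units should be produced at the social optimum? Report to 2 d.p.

q* = 79.50

Social marginal cost = private MC + MEC = 57.78 + 1.03q.
Set SMC = demand: 57.78 + 1.03q = 161.92 - 0.28q → q* = 79.4962.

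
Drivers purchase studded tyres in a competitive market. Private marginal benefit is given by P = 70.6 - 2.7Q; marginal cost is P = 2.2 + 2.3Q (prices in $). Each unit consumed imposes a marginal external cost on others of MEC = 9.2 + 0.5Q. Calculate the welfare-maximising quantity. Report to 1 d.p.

Social marginal benefit = demand − MEC = 61.4 - 3.2Q.
Set SMB = MC: 61.4 - 3.2Q = 2.2 + 2.3Q → Q* = 10.7636.

Q* = 10.8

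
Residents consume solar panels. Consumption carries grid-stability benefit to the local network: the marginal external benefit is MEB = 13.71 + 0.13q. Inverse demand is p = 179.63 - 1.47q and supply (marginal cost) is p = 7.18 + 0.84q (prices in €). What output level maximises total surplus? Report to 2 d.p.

q* = 85.39

Social marginal benefit = demand + MEB = 193.34 - 1.34q.
Set SMB = MC: 193.34 - 1.34q = 7.18 + 0.84q → q* = 85.3945.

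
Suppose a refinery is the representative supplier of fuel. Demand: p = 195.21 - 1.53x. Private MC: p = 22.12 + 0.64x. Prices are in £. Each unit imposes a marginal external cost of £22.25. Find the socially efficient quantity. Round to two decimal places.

Social marginal cost = private MC + MEC = 44.37 + 0.64x.
Set SMC = demand: 44.37 + 0.64x = 195.21 - 1.53x → x* = 69.5115.

x* = 69.51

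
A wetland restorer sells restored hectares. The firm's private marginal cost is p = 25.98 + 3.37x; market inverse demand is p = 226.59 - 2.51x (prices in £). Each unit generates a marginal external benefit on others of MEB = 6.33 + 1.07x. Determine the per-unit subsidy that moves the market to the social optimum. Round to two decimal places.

subsidy = £52.36 per unit

Social marginal cost = private MC − MEB = 19.65 + 2.30x.
Set SMC = demand: 19.65 + 2.30x = 226.59 - 2.51x → x* = 43.0229.
The Pigouvian subsidy equals MEB at x*: 6.33 + 1.07×43.0229 = 52.3645.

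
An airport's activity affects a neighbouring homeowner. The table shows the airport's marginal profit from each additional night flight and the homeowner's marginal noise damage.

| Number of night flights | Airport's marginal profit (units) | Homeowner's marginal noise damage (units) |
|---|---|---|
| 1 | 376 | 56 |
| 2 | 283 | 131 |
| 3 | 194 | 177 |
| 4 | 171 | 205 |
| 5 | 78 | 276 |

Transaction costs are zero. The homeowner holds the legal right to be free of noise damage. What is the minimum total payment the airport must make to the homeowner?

Efficient level: marginal profit ≥ marginal noise damage through level 3, so k* = 3.
With the homeowner holding the right, the airport must at least compensate total damage at k*: 56 + 131 + 177 = 364.

364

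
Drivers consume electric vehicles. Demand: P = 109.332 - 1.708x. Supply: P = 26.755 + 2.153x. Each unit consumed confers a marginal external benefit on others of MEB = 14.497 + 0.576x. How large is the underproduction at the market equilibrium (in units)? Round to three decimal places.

Market equilibrium (private): 26.755 + 2.153x = 109.332 - 1.708x → x_m = 21.3875.
Social marginal benefit = demand + MEB = 123.829 - 1.132x.
Set SMB = MC: 123.829 - 1.132x = 26.755 + 2.153x → x* = 29.5507.
Gap = |21.3875 − 29.5507| = 8.1632.

8.163 units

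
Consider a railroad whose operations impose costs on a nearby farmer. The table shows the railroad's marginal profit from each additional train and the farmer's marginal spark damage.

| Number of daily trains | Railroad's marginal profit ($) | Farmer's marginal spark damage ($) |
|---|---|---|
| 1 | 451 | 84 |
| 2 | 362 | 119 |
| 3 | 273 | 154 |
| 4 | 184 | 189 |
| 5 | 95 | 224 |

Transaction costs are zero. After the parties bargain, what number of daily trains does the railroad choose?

3

Bargaining reaches the level where marginal profit last exceeds marginal spark damage.
That holds through level 3 (273 ≥ 154) but not at 4 (184 < 189).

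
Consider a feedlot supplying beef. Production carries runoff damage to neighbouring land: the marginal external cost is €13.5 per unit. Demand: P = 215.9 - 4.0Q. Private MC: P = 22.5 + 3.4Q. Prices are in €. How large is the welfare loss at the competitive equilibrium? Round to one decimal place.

Market equilibrium (private): 22.5 + 3.4Q = 215.9 - 4.0Q → Q_m = 26.1351.
Social marginal cost = private MC + MEC = 36.0 + 3.4Q.
Set SMC = demand: 36.0 + 3.4Q = 215.9 - 4.0Q → Q* = 24.3108.
The loss is the area between SMC and demand from Q* to Q_m; with linear curves that's a triangle of height MEC(Q_m).
DWL = ½ × 1.8243 × 13.5000 = 12.3140.

DWL = €12.3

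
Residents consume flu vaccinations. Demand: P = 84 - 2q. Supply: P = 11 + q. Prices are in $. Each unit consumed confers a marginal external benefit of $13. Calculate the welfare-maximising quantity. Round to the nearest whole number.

q* = 29

Social marginal benefit = demand + MEB = 97 - 2q.
Set SMB = MC: 97 - 2q = 11 + q → q* = 28.6667.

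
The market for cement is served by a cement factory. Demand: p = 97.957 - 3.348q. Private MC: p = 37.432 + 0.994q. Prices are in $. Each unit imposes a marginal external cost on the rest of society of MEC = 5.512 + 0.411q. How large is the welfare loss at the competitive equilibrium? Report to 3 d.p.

DWL = $13.293

Market equilibrium (private): 37.432 + 0.994q = 97.957 - 3.348q → q_m = 13.9394.
Social marginal cost = private MC + MEC = 42.944 + 1.405q.
Set SMC = demand: 42.944 + 1.405q = 97.957 - 3.348q → q* = 11.5744.
Between q* and q_m the wedge SMC − demand runs linearly from 0 to MEC(q_m), so the loss is a triangle.
DWL = ½ × 2.3650 × 11.2411 = 13.2926.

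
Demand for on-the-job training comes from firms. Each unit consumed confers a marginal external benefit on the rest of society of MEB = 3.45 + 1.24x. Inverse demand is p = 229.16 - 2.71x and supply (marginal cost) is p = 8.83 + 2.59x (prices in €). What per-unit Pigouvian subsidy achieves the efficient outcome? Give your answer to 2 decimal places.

Social marginal benefit = demand + MEB = 232.61 - 1.47x.
Set SMB = MC: 232.61 - 1.47x = 8.83 + 2.59x → x* = 55.1182.
The Pigouvian subsidy equals MEB at x*: 3.45 + 1.24×55.1182 = 71.7966.

subsidy = €71.80 per unit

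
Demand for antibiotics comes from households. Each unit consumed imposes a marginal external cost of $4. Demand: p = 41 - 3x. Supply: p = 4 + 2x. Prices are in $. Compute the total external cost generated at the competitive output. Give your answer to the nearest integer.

Market equilibrium (private): 4 + 2x = 41 - 3x → x_m = 7.4000.
Total external cost = MEC × x_m = 4 × 7.4000 = 29.6000.

$30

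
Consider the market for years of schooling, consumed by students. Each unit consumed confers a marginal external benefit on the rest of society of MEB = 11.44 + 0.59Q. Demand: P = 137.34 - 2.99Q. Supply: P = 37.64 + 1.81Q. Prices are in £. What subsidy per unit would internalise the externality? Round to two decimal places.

Social marginal benefit = demand + MEB = 148.78 - 2.40Q.
Set SMB = MC: 148.78 - 2.40Q = 37.64 + 1.81Q → Q* = 26.3990.
The Pigouvian subsidy equals MEB at Q*: 11.44 + 0.59×26.3990 = 27.0154.

subsidy = £27.02 per unit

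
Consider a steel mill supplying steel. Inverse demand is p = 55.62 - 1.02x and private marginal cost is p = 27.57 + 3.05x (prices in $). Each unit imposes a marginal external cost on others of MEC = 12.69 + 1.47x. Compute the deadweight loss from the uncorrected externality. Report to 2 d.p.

DWL = $47.00

Market equilibrium (private): 27.57 + 3.05x = 55.62 - 1.02x → x_m = 6.8919.
Social marginal cost = private MC + MEC = 40.26 + 4.52x.
Set SMC = demand: 40.26 + 4.52x = 55.62 - 1.02x → x* = 2.7726.
The loss is the area between SMC and demand from x* to x_m; with linear curves that's a triangle of height MEC(x_m).
DWL = ½ × 4.1193 × 22.8211 = 47.0035.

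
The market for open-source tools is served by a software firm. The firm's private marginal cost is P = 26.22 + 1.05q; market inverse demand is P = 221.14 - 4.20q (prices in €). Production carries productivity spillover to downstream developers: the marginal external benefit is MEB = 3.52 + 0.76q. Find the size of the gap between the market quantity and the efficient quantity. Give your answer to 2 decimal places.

Market equilibrium (private): 26.22 + 1.05q = 221.14 - 4.20q → q_m = 37.1276.
Social marginal cost = private MC − MEB = 22.70 + 0.29q.
Set SMC = demand: 22.70 + 0.29q = 221.14 - 4.20q → q* = 44.1960.
Gap = |37.1276 − 44.1960| = 7.0684.

7.07 units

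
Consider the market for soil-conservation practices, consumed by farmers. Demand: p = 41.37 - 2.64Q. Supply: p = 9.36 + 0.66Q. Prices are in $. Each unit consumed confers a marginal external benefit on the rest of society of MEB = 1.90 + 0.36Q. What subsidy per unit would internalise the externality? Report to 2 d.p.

Social marginal benefit = demand + MEB = 43.27 - 2.28Q.
Set SMB = MC: 43.27 - 2.28Q = 9.36 + 0.66Q → Q* = 11.5340.
The Pigouvian subsidy equals MEB at Q*: 1.90 + 0.36×11.5340 = 6.0522.

subsidy = $6.05 per unit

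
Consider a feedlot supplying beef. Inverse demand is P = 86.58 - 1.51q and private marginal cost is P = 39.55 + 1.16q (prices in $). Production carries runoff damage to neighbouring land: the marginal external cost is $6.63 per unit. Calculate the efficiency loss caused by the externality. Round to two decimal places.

Market equilibrium (private): 39.55 + 1.16q = 86.58 - 1.51q → q_m = 17.6142.
Social marginal cost = private MC + MEC = 46.18 + 1.16q.
Set SMC = demand: 46.18 + 1.16q = 86.58 - 1.51q → q* = 15.1311.
The welfare-loss triangle has base |q_m − q*| and height MEC(q_m) (the vertical gap between SMC and demand is zero at q* and MEC at q_m).
DWL = ½ × 2.4831 × 6.6300 = 8.2315.

DWL = $8.23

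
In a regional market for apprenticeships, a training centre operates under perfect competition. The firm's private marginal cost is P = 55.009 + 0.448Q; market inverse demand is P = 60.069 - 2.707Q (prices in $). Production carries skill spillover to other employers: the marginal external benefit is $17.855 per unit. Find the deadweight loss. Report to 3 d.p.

DWL = $50.523

Market equilibrium (private): 55.009 + 0.448Q = 60.069 - 2.707Q → Q_m = 1.6038.
Social marginal cost = private MC − MEB = 37.154 + 0.448Q.
Set SMC = demand: 37.154 + 0.448Q = 60.069 - 2.707Q → Q* = 7.2631.
The loss is the area between SMC and demand from Q* to Q_m; with linear curves that's a triangle of height MEB(Q_m).
DWL = ½ × 5.6593 × 17.8550 = 50.5234.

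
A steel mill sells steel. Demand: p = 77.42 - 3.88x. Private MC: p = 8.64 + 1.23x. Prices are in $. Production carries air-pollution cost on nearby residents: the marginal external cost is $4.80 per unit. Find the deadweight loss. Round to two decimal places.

DWL = $2.25

Market equilibrium (private): 8.64 + 1.23x = 77.42 - 3.88x → x_m = 13.4599.
Social marginal cost = private MC + MEC = 13.44 + 1.23x.
Set SMC = demand: 13.44 + 1.23x = 77.42 - 3.88x → x* = 12.5205.
Between x* and x_m the wedge SMC − demand runs linearly from 0 to MEC(x_m), so the loss is a triangle.
DWL = ½ × 0.9394 × 4.8000 = 2.2546.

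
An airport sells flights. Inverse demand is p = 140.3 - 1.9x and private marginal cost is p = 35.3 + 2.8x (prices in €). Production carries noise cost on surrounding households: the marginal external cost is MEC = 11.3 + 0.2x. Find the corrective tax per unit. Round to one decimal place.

tax = €15.1 per unit

Social marginal cost = private MC + MEC = 46.6 + 3.0x.
Set SMC = demand: 46.6 + 3.0x = 140.3 - 1.9x → x* = 19.1224.
The Pigouvian tax equals MEC at x*: 11.3 + 0.2×19.1224 = 15.1245.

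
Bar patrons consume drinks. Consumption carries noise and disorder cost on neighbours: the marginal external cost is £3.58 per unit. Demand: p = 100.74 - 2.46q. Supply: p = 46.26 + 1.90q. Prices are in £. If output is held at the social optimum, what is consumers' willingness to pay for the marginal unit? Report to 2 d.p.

P = £72.02

Social marginal benefit = demand − MEC = 97.16 - 2.46q.
Set SMB = MC: 97.16 - 2.46q = 46.26 + 1.90q → q* = 11.6743.
Consumer price on the demand curve at q*: 100.74 − 2.46×11.6743 = 72.0212.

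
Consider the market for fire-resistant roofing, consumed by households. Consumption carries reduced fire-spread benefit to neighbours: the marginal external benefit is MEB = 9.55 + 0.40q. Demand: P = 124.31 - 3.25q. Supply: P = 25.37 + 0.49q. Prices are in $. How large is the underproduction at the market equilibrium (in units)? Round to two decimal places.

Market equilibrium (private): 25.37 + 0.49q = 124.31 - 3.25q → q_m = 26.4545.
Social marginal benefit = demand + MEB = 133.86 - 2.85q.
Set SMB = MC: 133.86 - 2.85q = 25.37 + 0.49q → q* = 32.4820.
Gap = |26.4545 − 32.4820| = 6.0275.

6.03 units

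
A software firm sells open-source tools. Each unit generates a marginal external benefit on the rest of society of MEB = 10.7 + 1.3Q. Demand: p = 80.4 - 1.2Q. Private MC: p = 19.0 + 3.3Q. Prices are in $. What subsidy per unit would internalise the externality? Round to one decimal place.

subsidy = $40.0 per unit

Social marginal cost = private MC − MEB = 8.3 + 2.0Q.
Set SMC = demand: 8.3 + 2.0Q = 80.4 - 1.2Q → Q* = 22.5313.
The Pigouvian subsidy equals MEB at Q*: 10.7 + 1.3×22.5313 = 39.9907.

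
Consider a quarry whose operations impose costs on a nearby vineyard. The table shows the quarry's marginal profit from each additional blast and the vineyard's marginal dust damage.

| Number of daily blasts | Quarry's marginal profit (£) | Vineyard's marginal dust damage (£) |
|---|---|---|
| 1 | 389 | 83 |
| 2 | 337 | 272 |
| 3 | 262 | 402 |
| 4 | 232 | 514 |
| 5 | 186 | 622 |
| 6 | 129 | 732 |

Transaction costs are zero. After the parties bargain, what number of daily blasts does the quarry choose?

Bargaining reaches the level where marginal profit last exceeds marginal dust damage.
That holds through level 2 (337 ≥ 272) but not at 3 (262 < 402).

2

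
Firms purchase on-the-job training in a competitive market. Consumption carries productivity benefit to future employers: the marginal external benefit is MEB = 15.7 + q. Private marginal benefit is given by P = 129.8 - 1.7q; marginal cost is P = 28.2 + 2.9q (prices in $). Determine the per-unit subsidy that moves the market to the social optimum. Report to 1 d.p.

subsidy = $48.3 per unit

Social marginal benefit = demand + MEB = 145.5 - 0.7q.
Set SMB = MC: 145.5 - 0.7q = 28.2 + 2.9q → q* = 32.5833.
The Pigouvian subsidy equals MEB at q*: 15.7 + 1.0×32.5833 = 48.2833.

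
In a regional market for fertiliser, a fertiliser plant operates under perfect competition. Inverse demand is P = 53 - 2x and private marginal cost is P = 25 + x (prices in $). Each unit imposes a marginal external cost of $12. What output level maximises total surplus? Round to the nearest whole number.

x* = 5

Social marginal cost = private MC + MEC = 37 + x.
Set SMC = demand: 37 + x = 53 - 2x → x* = 5.3333.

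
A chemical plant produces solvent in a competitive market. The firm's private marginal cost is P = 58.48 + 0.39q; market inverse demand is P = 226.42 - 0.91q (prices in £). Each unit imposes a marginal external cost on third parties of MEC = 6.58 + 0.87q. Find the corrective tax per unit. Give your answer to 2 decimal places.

tax = £71.27 per unit

Social marginal cost = private MC + MEC = 65.06 + 1.26q.
Set SMC = demand: 65.06 + 1.26q = 226.42 - 0.91q → q* = 74.3594.
The Pigouvian tax equals MEC at q*: 6.58 + 0.87×74.3594 = 71.2727.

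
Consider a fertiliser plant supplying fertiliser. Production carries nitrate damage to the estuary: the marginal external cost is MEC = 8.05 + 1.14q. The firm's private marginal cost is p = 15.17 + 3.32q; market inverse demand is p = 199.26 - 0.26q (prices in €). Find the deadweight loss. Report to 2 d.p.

DWL = €470.87

Market equilibrium (private): 15.17 + 3.32q = 199.26 - 0.26q → q_m = 51.4218.
Social marginal cost = private MC + MEC = 23.22 + 4.46q.
Set SMC = demand: 23.22 + 4.46q = 199.26 - 0.26q → q* = 37.2966.
The welfare-loss triangle has base |q_m − q*| and height MEC(q_m) (the vertical gap between SMC and demand is zero at q* and MEC at q_m).
DWL = ½ × 14.1252 × 66.6708 = 470.8692.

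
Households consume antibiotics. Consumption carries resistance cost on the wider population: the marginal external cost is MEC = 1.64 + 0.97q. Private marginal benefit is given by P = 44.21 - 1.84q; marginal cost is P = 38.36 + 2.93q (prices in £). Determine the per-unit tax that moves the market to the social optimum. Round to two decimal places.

Social marginal benefit = demand − MEC = 42.57 - 2.81q.
Set SMB = MC: 42.57 - 2.81q = 38.36 + 2.93q → q* = 0.7334.
The Pigouvian tax equals MEC at q*: 1.64 + 0.97×0.7334 = 2.3514.

tax = £2.35 per unit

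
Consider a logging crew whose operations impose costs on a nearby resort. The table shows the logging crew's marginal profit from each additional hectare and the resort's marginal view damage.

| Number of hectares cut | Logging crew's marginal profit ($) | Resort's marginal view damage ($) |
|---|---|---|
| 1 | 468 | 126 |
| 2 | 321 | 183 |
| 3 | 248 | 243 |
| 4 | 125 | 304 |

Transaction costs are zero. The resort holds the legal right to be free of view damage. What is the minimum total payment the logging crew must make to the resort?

$552

Efficient level: marginal profit ≥ marginal view damage through level 3, so k* = 3.
With the resort holding the right, the logging crew must at least compensate total damage at k*: 126 + 183 + 243 = 552.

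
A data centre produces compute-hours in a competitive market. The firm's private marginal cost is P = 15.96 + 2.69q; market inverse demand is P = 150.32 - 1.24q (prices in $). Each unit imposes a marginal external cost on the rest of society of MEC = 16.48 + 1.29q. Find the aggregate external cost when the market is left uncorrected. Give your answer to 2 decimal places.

$1317.32

Market equilibrium (private): 15.96 + 2.69q = 150.32 - 1.24q → q_m = 34.1883.
Total external cost = ∫₀^{q_m} (16.48 + 1.29q) dq = 16.48×34.1883 + ½×1.29×34.1883² = 1317.3249.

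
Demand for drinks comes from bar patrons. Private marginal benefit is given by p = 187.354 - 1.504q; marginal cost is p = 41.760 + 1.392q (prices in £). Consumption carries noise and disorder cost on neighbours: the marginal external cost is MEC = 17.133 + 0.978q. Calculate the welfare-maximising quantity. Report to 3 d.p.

q* = 33.160

Social marginal benefit = demand − MEC = 170.221 - 2.482q.
Set SMB = MC: 170.221 - 2.482q = 41.760 + 1.392q → q* = 33.1598.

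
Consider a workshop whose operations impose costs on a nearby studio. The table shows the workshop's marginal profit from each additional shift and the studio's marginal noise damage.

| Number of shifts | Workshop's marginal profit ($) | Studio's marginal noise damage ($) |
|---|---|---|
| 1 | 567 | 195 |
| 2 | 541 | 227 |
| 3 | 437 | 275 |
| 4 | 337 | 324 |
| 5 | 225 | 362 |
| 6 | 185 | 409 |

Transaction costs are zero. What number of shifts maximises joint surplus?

4

Bargaining reaches the level where marginal profit last exceeds marginal noise damage.
That holds through level 4 (337 ≥ 324) but not at 5 (225 < 362).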